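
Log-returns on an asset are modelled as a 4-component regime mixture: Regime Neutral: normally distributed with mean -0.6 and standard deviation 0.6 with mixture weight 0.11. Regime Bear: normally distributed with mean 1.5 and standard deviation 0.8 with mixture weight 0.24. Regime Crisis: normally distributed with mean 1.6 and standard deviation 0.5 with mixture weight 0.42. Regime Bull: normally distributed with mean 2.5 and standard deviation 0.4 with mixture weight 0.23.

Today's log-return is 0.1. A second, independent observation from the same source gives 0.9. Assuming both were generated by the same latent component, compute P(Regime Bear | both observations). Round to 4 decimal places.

0.8160

The responsibility of component k is P(Z=k) f_k(x) divided by Σ_j P(Z=j) f_j(x).
Since both observations come from the same component, the likelihood for component k is f_k(x₁)·f_k(x₂).
  p_Neutral = [(1/(0.6·√(2π)))·exp(−(0.1−-0.6)²/(2·0.6²)) = 0.664904·exp(-0.68056) = 0.336664] × [0.0292138] = 0.00983526
  p_Bear = [(1/(0.8·√(2π)))·exp(−(0.1−1.5)²/(2·0.8²)) = 0.498678·exp(-1.53125) = 0.107847] × [0.376422] = 0.0405958
  p_Crisis = [(1/(0.5·√(2π)))·exp(−(0.1−1.6)²/(2·0.5²)) = 0.797885·exp(-4.50000) = 0.0088637] × [0.299455] = 0.00265428
  p_Bull = [(1/(0.4·√(2π)))·exp(−(0.1−2.5)²/(2·0.4²)) = 0.997356·exp(-18.00000) = 1.51897e-08] × [0.000334576] = 5.0821e-12
Multiply by the mixture weights:
  P(Z=Neutral)·p_Neutral = 0.11 × 0.00983526 = 0.00108188
  P(Z=Bear)·p_Bear = 0.24 × 0.0405958 = 0.009743
  P(Z=Crisis)·p_Crisis = 0.42 × 0.00265428 = 0.0011148
  P(Z=Bull)·p_Bull = 0.23 × 5.0821e-12 = 1.16888e-12
Denominator: 0.00108188 + 0.009743 + 0.0011148 + 1.16888e-12 = 0.0119397
P(Regime Bear | x₁, x₂) ≈ 0.8160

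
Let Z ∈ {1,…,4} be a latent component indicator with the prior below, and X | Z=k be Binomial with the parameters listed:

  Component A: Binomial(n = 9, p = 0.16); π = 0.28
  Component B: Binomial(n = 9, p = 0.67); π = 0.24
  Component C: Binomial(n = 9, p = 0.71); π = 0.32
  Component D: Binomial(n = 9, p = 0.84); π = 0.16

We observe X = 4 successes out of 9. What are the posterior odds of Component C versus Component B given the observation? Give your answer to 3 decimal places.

0.881

The posterior odds equal the prior odds times the likelihood ratio: (w_i/w_j)·(f_i(x)/f_j(x)).
Component likelihoods at x = 4 successes out of 9:
  f_A = C(9,4)·0.16^4·0.84^5 = 126·0.00065536·0.418212 = 0.034534
  f_B = C(9,4)·0.67^4·0.33^5 = 126·0.201511·0.00391354 = 0.0993664
  f_C = C(9,4)·0.71^4·0.29^5 = 126·0.254117·0.00205111 = 0.0656741
  f_D = C(9,4)·0.84^4·0.16^5 = 126·0.497871·0.000104858 = 0.00657791
Odds = (0.32/0.24) × (0.0656741/0.0993664) = 1.33333 × 0.660928 ≈ 0.881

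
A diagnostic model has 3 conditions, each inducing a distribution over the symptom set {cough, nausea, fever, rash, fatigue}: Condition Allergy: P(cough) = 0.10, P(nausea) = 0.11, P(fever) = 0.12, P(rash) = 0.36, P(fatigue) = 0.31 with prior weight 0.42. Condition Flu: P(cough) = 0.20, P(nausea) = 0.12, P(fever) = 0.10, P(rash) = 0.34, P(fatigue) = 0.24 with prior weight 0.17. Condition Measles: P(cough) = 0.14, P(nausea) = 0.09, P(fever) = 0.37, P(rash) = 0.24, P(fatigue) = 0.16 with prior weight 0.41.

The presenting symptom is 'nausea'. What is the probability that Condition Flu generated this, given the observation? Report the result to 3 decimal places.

P(component k | x) = P(Z=k)·f_k(x) / marginal(x), where marginal(x) = Σ_j P(Z=j)·f_j(x).
Evaluate each component's likelihood at the observed value:
  p_Allergy = 0.11
  p_Flu = 0.12
  p_Measles = 0.09
Unnormalised posteriors:
  P(Z=Allergy)·p_Allergy = 0.42 × 0.11 = 0.0462
  P(Z=Flu)·p_Flu = 0.17 × 0.12 = 0.0204
  P(Z=Measles)·p_Measles = 0.41 × 0.09 = 0.0369
Normaliser: 0.0462 + 0.0204 + 0.0369 = 0.1035
P(Condition Flu | data) ≈ 0.197

0.197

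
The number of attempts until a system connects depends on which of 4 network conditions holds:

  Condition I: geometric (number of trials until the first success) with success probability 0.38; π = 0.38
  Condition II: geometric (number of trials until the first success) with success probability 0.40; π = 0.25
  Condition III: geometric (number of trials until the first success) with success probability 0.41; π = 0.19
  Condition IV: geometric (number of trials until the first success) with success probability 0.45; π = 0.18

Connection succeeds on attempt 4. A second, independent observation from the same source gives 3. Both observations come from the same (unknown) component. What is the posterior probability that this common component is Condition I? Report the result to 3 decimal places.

P(component k | x) = w_k·f_k(x) / marginal(x), where marginal(x) = Σ_j w_j·f_j(x).
Since both observations come from the same component, the likelihood for component k is f_k(x₁)·f_k(x₂).
  p_I = [0.0905646] × [0.146072] = 0.013229
  p_II = [0.0864] × [0.144] = 0.0124416
  p_III = [0.0842054] × [0.142721] = 0.0120179
  p_IV = [0.0748688] × [0.136125] = 0.0101915
Prior × likelihood for each component:
  w_I·p_I = 0.38 × 0.013229 = 0.005027
  w_II·p_II = 0.25 × 0.0124416 = 0.0031104
  w_III·p_III = 0.19 × 0.0120179 = 0.0022834
  w_IV·p_IV = 0.18 × 0.0101915 = 0.00183447
Denominator: 0.005027 + 0.0031104 + 0.0022834 + 0.00183447 = 0.0122553
Responsibility of Condition I: 0.005027 / 0.0122553 ≈ 0.410

0.410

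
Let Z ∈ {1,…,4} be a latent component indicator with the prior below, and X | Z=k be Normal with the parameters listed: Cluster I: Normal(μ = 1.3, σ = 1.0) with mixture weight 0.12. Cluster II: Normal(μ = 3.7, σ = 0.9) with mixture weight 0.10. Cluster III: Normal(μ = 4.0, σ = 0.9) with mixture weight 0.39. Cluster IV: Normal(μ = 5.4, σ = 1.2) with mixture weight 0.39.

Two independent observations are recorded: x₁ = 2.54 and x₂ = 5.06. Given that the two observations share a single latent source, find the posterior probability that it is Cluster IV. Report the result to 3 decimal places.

0.157

Posterior ∝ prior × likelihood, so P(k | x) ∝ π_k f_k(x); normalise over all components.
Since both observations come from the same component, the likelihood for component k is f_k(x₁)·f_k(x₂).
  p_I = [(1/(1.0·√(2π)))·exp(−(2.54−1.3)²/(2·1.0²)) = 0.398942·exp(-0.76880) = 0.184937] × [0.000339601] = 6.28049e-05
  p_II = [(1/(0.9·√(2π)))·exp(−(2.54−3.7)²/(2·0.9²)) = 0.443269·exp(-0.83062) = 0.193168] × [0.141521] = 0.0273373
  p_III = [(1/(0.9·√(2π)))·exp(−(2.54−4.0)²/(2·0.9²)) = 0.443269·exp(-1.31580) = 0.118911] × [0.221539] = 0.0263434
  p_IV = [(1/(1.2·√(2π)))·exp(−(2.54−5.4)²/(2·1.2²)) = 0.332452·exp(-2.84014) = 0.019421] × [0.319372] = 0.00620253
Unnormalised posteriors:
  π_I·p_I = 0.12 × 6.28049e-05 = 7.53659e-06
  π_II·p_II = 0.10 × 0.0273373 = 0.00273373
  π_III·p_III = 0.39 × 0.0263434 = 0.0102739
  π_IV·p_IV = 0.39 × 0.00620253 = 0.00241899
Marginal: 7.53659e-06 + 0.00273373 + 0.0102739 + 0.00241899 = 0.0154342
P(Cluster IV | x₁, x₂) = 0.00241899 / 0.0154342 ≈ 0.157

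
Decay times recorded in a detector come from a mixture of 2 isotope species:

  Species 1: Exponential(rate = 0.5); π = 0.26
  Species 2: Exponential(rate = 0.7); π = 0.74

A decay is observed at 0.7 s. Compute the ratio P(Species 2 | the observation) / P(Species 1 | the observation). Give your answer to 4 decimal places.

3.4641

Posterior odds = (π_i f_i(x)) / (π_j f_j(x)); the normalising sum cancels.
Exponential densities:
  f_1 = 0.5·e^(−0.5·0.7) = 0.5·e^(−0.3500) = 0.352344
  f_2 = 0.7·e^(−0.7·0.7) = 0.7·e^(−0.4900) = 0.428838
Posterior odds = (π_2·f_2) / (π_1·f_1) = (0.74·0.428838) / (0.26·0.352344) = 0.31734 / 0.0916095 ≈ 3.4641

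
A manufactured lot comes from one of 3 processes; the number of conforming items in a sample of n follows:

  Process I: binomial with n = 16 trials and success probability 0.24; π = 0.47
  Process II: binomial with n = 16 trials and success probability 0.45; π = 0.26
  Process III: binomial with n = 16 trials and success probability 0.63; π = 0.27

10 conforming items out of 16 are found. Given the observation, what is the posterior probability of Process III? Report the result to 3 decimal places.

0.731

Apply Bayes' rule: the posterior for each component is proportional to its prior times its likelihood at x.
Evaluate each component's likelihood at the observed value:
  f_I = C(16,10)·0.24^10·0.76^6 = 8008·6.34034e-07·0.1927 = 0.000978404
  f_II = C(16,10)·0.45^10·0.55^6 = 8008·0.000340506·0.0276806 = 0.0754789
  f_III = C(16,10)·0.63^10·0.37^6 = 8008·0.0098493·0.00256573 = 0.202367
Multiply by the mixture weights:
  w_I·f_I = 0.47 × 0.000978404 = 0.00045985
  w_II·f_II = 0.26 × 0.0754789 = 0.0196245
  w_III·f_III = 0.27 × 0.202367 = 0.0546391
Marginal: 0.00045985 + 0.0196245 + 0.0546391 = 0.0747235
So the posterior for Process III is 0.0546391 / 0.0747235 ≈ 0.731.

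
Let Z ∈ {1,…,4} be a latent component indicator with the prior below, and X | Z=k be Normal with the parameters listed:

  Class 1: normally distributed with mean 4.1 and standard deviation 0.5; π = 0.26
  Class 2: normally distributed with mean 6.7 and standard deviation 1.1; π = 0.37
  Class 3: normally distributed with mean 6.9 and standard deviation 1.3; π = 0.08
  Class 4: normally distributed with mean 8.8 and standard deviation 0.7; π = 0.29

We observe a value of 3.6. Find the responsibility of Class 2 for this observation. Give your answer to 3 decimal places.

Apply Bayes' rule: the posterior for each component is proportional to its prior times its likelihood at x.
Normal densities:
  L_1 = (1/(0.5·√(2π)))·exp(−(3.6−4.1)²/(2·0.5²)) = 0.797885·exp(-0.50000) = 0.483941
  L_2 = (1/(1.1·√(2π)))·exp(−(3.6−6.7)²/(2·1.1²)) = 0.362675·exp(-3.97107) = 0.00683757
  L_3 = (1/(1.3·√(2π)))·exp(−(3.6−6.9)²/(2·1.3²)) = 0.306879·exp(-3.22189) = 0.0122382
  L_4 = (1/(0.7·√(2π)))·exp(−(3.6−8.8)²/(2·0.7²)) = 0.569918·exp(-27.59184) = 5.92693e-13
Multiply by the mixture weights:
  π_1·L_1 = 0.26 × 0.483941 = 0.125825
  π_2·L_2 = 0.37 × 0.00683757 = 0.0025299
  π_3·L_3 = 0.08 × 0.0122382 = 0.000979053
  π_4·L_4 = 0.29 × 5.92693e-13 = 1.71881e-13
Sum: 0.125825 + 0.0025299 + 0.000979053 + 1.71881e-13 = 0.129334
Responsibility of Class 2: 0.0025299 / 0.129334 ≈ 0.020

0.020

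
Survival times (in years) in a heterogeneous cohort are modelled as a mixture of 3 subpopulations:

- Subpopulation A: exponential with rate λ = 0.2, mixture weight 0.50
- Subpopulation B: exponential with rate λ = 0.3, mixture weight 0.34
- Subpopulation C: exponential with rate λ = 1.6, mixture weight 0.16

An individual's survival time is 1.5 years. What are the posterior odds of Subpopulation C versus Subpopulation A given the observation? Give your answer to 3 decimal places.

0.313

The posterior odds equal the prior odds times the likelihood ratio: (w_i/w_j)·(f_i(x)/f_j(x)).
Evaluate each component's likelihood at the observed value:
  L_A = 0.148164
  L_B = 0.191288
  L_C = 0.145149
Posterior odds = (w_C·L_C) / (w_A·L_A) = (0.16·0.145149) / (0.50·0.148164) = 0.0232238 / 0.0740818 ≈ 0.313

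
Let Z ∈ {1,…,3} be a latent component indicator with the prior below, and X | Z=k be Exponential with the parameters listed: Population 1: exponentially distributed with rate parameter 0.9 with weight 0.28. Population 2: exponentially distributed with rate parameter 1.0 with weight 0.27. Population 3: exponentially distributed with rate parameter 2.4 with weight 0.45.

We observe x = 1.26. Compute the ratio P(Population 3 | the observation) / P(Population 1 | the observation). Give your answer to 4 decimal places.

0.6475

Posterior odds = (w_i f_i(x)) / (w_j f_j(x)); the normalising sum cancels.
Exponential densities:
  f_1 = 0.9·e^(−0.9·1.26) = 0.9·e^(−1.1340) = 0.289569
  f_2 = 1.0·e^(−1.0·1.26) = 1.0·e^(−1.2600) = 0.283654
  f_3 = 2.4·e^(−2.4·1.26) = 2.4·e^(−3.0240) = 0.116655
Odds = (0.45/0.28) × (0.116655/0.289569) = 1.60714 × 0.402858 ≈ 0.6475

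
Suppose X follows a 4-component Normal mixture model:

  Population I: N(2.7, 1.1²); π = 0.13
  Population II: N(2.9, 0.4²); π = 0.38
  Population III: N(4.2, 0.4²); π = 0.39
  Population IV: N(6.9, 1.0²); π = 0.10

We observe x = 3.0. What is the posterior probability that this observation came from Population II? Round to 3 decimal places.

Apply Bayes' rule: the posterior for each component is proportional to its prior times its likelihood at x.
Normal densities:
  f_I = (1/(1.1·√(2π)))·exp(−(3.0−2.7)²/(2·1.1²)) = 0.362675·exp(-0.03719) = 0.349435
  f_II = (1/(0.4·√(2π)))·exp(−(3.0−2.9)²/(2·0.4²)) = 0.997356·exp(-0.03125) = 0.96667
  f_III = (1/(0.4·√(2π)))·exp(−(3.0−4.2)²/(2·0.4²)) = 0.997356·exp(-4.50000) = 0.0110796
  f_IV = (1/(1.0·√(2π)))·exp(−(3.0−6.9)²/(2·1.0²)) = 0.398942·exp(-7.60500) = 0.000198655
Unnormalised posteriors:
  P(Z=I)·f_I = 0.13 × 0.349435 = 0.0454265
  P(Z=II)·f_II = 0.38 × 0.96667 = 0.367335
  P(Z=III)·f_III = 0.39 × 0.0110796 = 0.00432105
  P(Z=IV)·f_IV = 0.10 × 0.000198655 = 1.98655e-05
Denominator: 0.0454265 + 0.367335 + 0.00432105 + 1.98655e-05 = 0.417102
P(Population II | x) = 0.367335 / 0.417102 ≈ 0.881

0.881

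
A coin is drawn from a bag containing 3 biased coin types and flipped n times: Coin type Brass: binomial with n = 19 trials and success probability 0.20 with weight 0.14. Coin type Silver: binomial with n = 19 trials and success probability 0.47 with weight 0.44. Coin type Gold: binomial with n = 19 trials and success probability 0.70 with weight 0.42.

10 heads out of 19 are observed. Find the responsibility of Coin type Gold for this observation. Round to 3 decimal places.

The responsibility of component k is π_k f_k(x) divided by Σ_j π_j f_j(x).
Binomial probabilities:
  p_Brass = C(19,10)·0.20^10·0.80^9 = 92378·1.024e-07·0.134218 = 0.00126963
  p_Silver = C(19,10)·0.47^10·0.53^9 = 92378·0.000525991·0.00329976 = 0.160336
  p_Gold = C(19,10)·0.70^10·0.30^9 = 92378·0.0282475·1.9683e-05 = 0.0513618
Multiply by the mixture weights:
  π_Brass·p_Brass = 0.14 × 0.00126963 = 0.000177749
  π_Silver·p_Silver = 0.44 × 0.160336 = 0.0705477
  π_Gold·p_Gold = 0.42 × 0.0513618 = 0.021572
Denominator: 0.000177749 + 0.0705477 + 0.021572 = 0.0922974
So the posterior for Coin type Gold is 0.021572 / 0.0922974 ≈ 0.234.

0.234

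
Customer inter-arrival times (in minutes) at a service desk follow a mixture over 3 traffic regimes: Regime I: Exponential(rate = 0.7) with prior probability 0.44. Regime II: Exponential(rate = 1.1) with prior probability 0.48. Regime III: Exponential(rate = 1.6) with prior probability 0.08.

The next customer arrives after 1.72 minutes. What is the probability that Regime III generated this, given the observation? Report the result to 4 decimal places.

0.0453

Apply Bayes' rule: the posterior for each component is proportional to its prior times its likelihood at x.
Exponential densities:
  f_I = 0.209994
  f_II = 0.165847
  f_III = 0.10208
Prior × likelihood for each component:
  π_I·f_I = 0.44 × 0.209994 = 0.0923975
  π_II·f_II = 0.48 × 0.165847 = 0.0796065
  π_III·f_III = 0.08 × 0.10208 = 0.00816642
Marginal: 0.0923975 + 0.0796065 + 0.00816642 = 0.18017
P(Regime III | 1.72 minutes) = 0.00816642 / 0.18017 ≈ 0.0453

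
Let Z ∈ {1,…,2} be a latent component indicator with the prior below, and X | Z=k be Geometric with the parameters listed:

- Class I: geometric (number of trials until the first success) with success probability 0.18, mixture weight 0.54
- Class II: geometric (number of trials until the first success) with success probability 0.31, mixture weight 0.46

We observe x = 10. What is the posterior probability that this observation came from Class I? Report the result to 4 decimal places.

0.7632

Posterior ∝ prior × likelihood, so P(k | x) ∝ P(Z=k) f_k(x); normalise over all components.
Component likelihoods at x = 10:
  f_I = 0.0301715
  f_II = 0.0109901
Prior × likelihood for each component:
  P(Z=I)·f_I = 0.54 × 0.0301715 = 0.0162926
  P(Z=II)·f_II = 0.46 × 0.0109901 = 0.00505547
Evidence: 0.0162926 + 0.00505547 = 0.0213481
Responsibility of Class I: 0.0162926 / 0.0213481 ≈ 0.7632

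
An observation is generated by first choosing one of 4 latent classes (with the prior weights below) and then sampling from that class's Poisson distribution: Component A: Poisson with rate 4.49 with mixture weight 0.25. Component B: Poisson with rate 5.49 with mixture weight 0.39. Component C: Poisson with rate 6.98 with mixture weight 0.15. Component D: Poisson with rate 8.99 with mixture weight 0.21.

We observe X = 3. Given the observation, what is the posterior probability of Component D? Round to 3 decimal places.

0.032

The responsibility of component k is π_k f_k(x) divided by Σ_j π_j f_j(x).
Poisson probabilities:
  L_A = 0.16928
  L_B = 0.113838
  L_C = 0.0527278
  L_D = 0.0150946
Weight by the priors:
  π_A·L_A = 0.25 × 0.16928 = 0.04232
  π_B·L_B = 0.39 × 0.113838 = 0.044397
  π_C·L_C = 0.15 × 0.0527278 = 0.00790917
  π_D·L_D = 0.21 × 0.0150946 = 0.00316986
Denominator: 0.04232 + 0.044397 + 0.00790917 + 0.00316986 = 0.097796
So the posterior for Component D is 0.00316986 / 0.097796 ≈ 0.032.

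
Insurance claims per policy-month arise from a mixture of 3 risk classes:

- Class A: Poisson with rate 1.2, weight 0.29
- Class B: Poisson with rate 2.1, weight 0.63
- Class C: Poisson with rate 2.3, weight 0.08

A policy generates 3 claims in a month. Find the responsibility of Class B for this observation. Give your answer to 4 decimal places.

0.7419

Apply Bayes' rule: the posterior for each component is proportional to its prior times its likelihood at x.
Poisson probabilities:
  f_A = 0.0867439
  f_B = 0.189011
  f_C = 0.203308
Weight by the priors:
  π_A·f_A = 0.29 × 0.0867439 = 0.0251557
  π_B·f_B = 0.63 × 0.189011 = 0.119077
  π_C·f_C = 0.08 × 0.203308 = 0.0162647
Marginal: 0.0251557 + 0.119077 + 0.0162647 = 0.160498
P(Class B | 3 claims) = 0.119077 / 0.160498 ≈ 0.7419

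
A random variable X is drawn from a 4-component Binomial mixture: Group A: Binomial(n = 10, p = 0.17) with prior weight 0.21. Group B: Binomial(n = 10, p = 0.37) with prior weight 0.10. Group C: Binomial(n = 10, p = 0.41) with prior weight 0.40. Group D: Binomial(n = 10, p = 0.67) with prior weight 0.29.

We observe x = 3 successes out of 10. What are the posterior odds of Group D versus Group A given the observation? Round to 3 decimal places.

Only the two components matter; the odds are (π_i f_i(x)) / (π_j f_j(x)).
Evaluate each component's likelihood at the observed value:
  L_A = 0.159983
  L_B = 0.239425
  L_C = 0.205824
  L_D = 0.0153817
Odds = (0.29/0.21) × (0.0153817/0.159983) = 1.38095 × 0.0961454 ≈ 0.133

0.133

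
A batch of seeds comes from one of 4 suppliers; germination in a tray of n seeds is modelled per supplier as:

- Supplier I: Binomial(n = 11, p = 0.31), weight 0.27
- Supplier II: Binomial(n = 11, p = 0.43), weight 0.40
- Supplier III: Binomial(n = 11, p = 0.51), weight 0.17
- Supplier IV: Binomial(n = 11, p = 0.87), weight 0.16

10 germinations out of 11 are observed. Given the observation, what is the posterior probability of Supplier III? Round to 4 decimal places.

The responsibility of component k is π_k f_k(x) divided by Σ_j π_j f_j(x).
Component likelihoods at x = 10 germinations out of 11:
  p_I = C(11,10)·0.31^10·0.69^1 = 11·8.19628e-06·0.69 = 6.22098e-05
  p_II = C(11,10)·0.43^10·0.57^1 = 11·0.000216115·0.57 = 0.00135504
  p_III = C(11,10)·0.51^10·0.49^1 = 11·0.00119042·0.49 = 0.00641639
  p_IV = C(11,10)·0.87^10·0.13^1 = 11·0.248423·0.13 = 0.355245
Multiply by the mixture weights:
  π_I·p_I = 0.27 × 6.22098e-05 = 1.67966e-05
  π_II·p_II = 0.40 × 0.00135504 = 0.000542016
  π_III·p_III = 0.17 × 0.00641639 = 0.00109079
  π_IV·p_IV = 0.16 × 0.355245 = 0.0568393
Normaliser: 1.67966e-05 + 0.000542016 + 0.00109079 + 0.0568393 = 0.0584889
Responsibility of Supplier III: 0.00109079 / 0.0584889 ≈ 0.0186

0.0186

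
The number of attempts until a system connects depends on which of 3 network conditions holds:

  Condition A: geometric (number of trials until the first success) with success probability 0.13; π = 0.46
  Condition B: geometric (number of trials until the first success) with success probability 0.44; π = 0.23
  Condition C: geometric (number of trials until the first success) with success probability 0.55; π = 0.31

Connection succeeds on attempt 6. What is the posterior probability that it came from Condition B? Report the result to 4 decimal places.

0.1447

P(component k | x) = π_k·f_k(x) / marginal(x), where marginal(x) = Σ_j π_j·f_j(x).
Geometric probabilities:
  L_A = 0.0647947
  L_B = 0.0242322
  L_C = 0.010149
Weight by the priors:
  π_A·L_A = 0.46 × 0.0647947 = 0.0298056
  π_B·L_B = 0.23 × 0.0242322 = 0.00557341
  π_C·L_C = 0.31 × 0.010149 = 0.0031462
Denominator: 0.0298056 + 0.00557341 + 0.0031462 = 0.0385252
P(Condition B | x) ≈ 0.1447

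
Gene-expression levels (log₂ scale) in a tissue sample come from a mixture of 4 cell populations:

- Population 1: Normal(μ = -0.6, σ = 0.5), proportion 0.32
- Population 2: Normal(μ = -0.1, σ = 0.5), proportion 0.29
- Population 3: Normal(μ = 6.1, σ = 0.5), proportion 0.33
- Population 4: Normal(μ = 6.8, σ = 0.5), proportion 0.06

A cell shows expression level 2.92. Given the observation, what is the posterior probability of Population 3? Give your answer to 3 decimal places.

The responsibility of component k is P(Z=k) f_k(x) divided by Σ_j P(Z=j) f_j(x).
Component likelihoods at x = 2.92:
  f_1 = (1/(0.5·√(2π)))·exp(−(2.92−-0.6)²/(2·0.5²)) = 0.797885·exp(-24.78080) = 1.37967e-11
  f_2 = (1/(0.5·√(2π)))·exp(−(2.92−-0.1)²/(2·0.5²)) = 0.797885·exp(-18.24080) = 9.55127e-09
  f_3 = (1/(0.5·√(2π)))·exp(−(2.92−6.1)²/(2·0.5²)) = 0.797885·exp(-20.22480) = 1.31347e-09
  f_4 = (1/(0.5·√(2π)))·exp(−(2.92−6.8)²/(2·0.5²)) = 0.797885·exp(-30.10880) = 6.6966e-14
Unnormalised posteriors:
  P(Z=1)·f_1 = 0.32 × 1.37967e-11 = 4.41495e-12
  P(Z=2)·f_2 = 0.29 × 9.55127e-09 = 2.76987e-09
  P(Z=3)·f_3 = 0.33 × 1.31347e-09 = 4.33446e-10
  P(Z=4)·f_4 = 0.06 × 6.6966e-14 = 4.01796e-15
Sum: 4.41495e-12 + 2.76987e-09 + 4.33446e-10 + 4.01796e-15 = 3.20773e-09
Responsibility of Population 3: 4.33446e-10 / 3.20773e-09 ≈ 0.135

0.135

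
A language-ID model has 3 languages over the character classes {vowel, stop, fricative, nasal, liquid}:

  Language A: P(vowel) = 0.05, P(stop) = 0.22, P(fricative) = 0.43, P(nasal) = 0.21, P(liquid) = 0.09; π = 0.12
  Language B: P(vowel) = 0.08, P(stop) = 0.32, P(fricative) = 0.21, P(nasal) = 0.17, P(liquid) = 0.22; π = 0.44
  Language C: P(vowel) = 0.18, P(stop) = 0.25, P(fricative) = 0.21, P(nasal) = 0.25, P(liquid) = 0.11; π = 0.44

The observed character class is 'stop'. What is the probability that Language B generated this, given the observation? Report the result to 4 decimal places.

By Bayes' theorem, P(k | x) = P(Z=k) f_k(x) / Σ_j P(Z=j) f_j(x).
Component likelihoods at x = 'stop':
  f_A = 0.22
  f_B = 0.32
  f_C = 0.25
Weight by the priors:
  P(Z=A)·f_A = 0.12 × 0.22 = 0.0264
  P(Z=B)·f_B = 0.44 × 0.32 = 0.1408
  P(Z=C)·f_C = 0.44 × 0.25 = 0.11
Denominator: 0.0264 + 0.1408 + 0.11 = 0.2772
P(Language B | data) = 0.1408 / 0.2772 ≈ 0.5079

0.5079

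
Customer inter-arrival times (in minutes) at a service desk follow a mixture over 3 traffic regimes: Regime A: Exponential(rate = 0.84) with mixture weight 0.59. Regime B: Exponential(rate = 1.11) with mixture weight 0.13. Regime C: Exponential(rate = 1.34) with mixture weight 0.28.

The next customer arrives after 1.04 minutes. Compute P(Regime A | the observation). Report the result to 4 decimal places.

0.5988

Apply Bayes' rule: the posterior for each component is proportional to its prior times its likelihood at x.
Evaluate each component's likelihood at the observed value:
  f_A = 0.84·e^(−0.84·1.04) = 0.84·e^(−0.8736) = 0.350655
  f_B = 1.11·e^(−1.11·1.04) = 1.11·e^(−1.1544) = 0.349924
  f_C = 1.34·e^(−1.34·1.04) = 1.34·e^(−1.3936) = 0.332562
Multiply by the mixture weights:
  π_A·f_A = 0.59 × 0.350655 = 0.206886
  π_B·f_B = 0.13 × 0.349924 = 0.0454901
  π_C·f_C = 0.28 × 0.332562 = 0.0931172
Marginal: 0.206886 + 0.0454901 + 0.0931172 = 0.345494
P(Regime A | the observation) = 0.206886 / 0.345494 ≈ 0.5988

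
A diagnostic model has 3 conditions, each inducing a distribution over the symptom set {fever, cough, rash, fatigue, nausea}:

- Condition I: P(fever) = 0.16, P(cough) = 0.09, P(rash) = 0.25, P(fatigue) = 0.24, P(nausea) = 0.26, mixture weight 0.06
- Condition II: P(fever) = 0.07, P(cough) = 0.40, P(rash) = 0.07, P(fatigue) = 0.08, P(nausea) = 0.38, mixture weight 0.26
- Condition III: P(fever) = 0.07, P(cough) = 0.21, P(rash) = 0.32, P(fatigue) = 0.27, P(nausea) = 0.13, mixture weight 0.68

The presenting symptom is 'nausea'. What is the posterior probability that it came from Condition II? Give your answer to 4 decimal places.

0.4872

Apply Bayes' rule: the posterior for each component is proportional to its prior times its likelihood at x.
Component likelihoods at x = 'nausea':
  f_I = 0.26
  f_II = 0.38
  f_III = 0.13
Unnormalised posteriors:
  π_I·f_I = 0.06 × 0.26 = 0.0156
  π_II·f_II = 0.26 × 0.38 = 0.0988
  π_III·f_III = 0.68 × 0.13 = 0.0884
Marginal: 0.0156 + 0.0988 + 0.0884 = 0.2028
P(Condition II | x) = 0.0988 / 0.2028 ≈ 0.4872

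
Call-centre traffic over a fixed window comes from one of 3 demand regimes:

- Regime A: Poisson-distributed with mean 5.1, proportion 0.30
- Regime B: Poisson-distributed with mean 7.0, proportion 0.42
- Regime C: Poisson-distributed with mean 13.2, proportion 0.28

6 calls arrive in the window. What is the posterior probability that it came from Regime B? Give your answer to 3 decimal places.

Apply Bayes' rule: the posterior for each component is proportional to its prior times its likelihood at x.
Evaluate each component's likelihood at the observed value:
  p_A = 0.149
  p_B = 0.149003
  p_C = 0.0135964
Unnormalised posteriors:
  w_A·p_A = 0.30 × 0.149 = 0.0447
  w_B·p_B = 0.42 × 0.149003 = 0.0625812
  w_C·p_C = 0.28 × 0.0135964 = 0.00380699
Marginal: 0.0447 + 0.0625812 + 0.00380699 = 0.111088
P(Regime B | the observation) ≈ 0.563

0.563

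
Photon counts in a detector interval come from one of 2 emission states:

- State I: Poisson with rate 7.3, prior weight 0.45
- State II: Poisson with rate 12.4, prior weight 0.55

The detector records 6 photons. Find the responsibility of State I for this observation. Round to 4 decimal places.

The responsibility of component k is P(Z=k) f_k(x) divided by Σ_j P(Z=j) f_j(x).
Component likelihoods at x = 6 photons:
  L_I = e^(−7.3)·7.3^6/6! = 0.141989
  L_II = e^(−12.4)·12.4^6/6! = 0.0207944
Unnormalised posteriors:
  P(Z=I)·L_I = 0.45 × 0.141989 = 0.0638951
  P(Z=II)·L_II = 0.55 × 0.0207944 = 0.0114369
Evidence: 0.0638951 + 0.0114369 = 0.075332
So the posterior for State I is 0.0638951 / 0.075332 ≈ 0.8482.

0.8482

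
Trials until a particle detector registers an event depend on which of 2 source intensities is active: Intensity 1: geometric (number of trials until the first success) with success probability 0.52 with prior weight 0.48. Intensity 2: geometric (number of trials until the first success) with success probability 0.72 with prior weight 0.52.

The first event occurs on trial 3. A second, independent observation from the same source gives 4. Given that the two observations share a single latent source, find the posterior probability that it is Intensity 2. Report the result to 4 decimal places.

Posterior ∝ prior × likelihood, so P(k | x) ∝ w_k f_k(x); normalise over all components.
Since both observations come from the same component, the likelihood for component k is f_k(x₁)·f_k(x₂).
  p_1 = [0.119808] × [0.0575078] = 0.0068899
  p_2 = [0.056448] × [0.0158054] = 0.000892185
Unnormalised posteriors:
  w_1·p_1 = 0.48 × 0.0068899 = 0.00330715
  w_2·p_2 = 0.52 × 0.000892185 = 0.000463936
Denominator: 0.00330715 + 0.000463936 = 0.00377109
So the posterior for Intensity 2 is 0.000463936 / 0.00377109 ≈ 0.1230.

0.1230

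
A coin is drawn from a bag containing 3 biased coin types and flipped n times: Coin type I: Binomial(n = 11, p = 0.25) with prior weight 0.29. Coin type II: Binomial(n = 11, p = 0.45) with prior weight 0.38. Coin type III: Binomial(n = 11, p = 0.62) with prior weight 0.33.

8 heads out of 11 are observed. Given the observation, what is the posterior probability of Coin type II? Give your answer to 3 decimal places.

P(component k | x) = π_k·f_k(x) / marginal(x), where marginal(x) = Σ_j π_j·f_j(x).
Evaluate each component's likelihood at the observed value:
  f_I = C(11,8)·0.25^8·0.75^3 = 165·1.52588e-05·0.421875 = 0.00106215
  f_II = C(11,8)·0.45^8·0.55^3 = 165·0.00168151·0.166375 = 0.0461607
  f_III = C(11,8)·0.62^8·0.38^3 = 165·0.021834·0.054872 = 0.197683
Weight by the priors:
  π_I·f_I = 0.29 × 0.00106215 = 0.000308025
  π_II·f_II = 0.38 × 0.0461607 = 0.0175411
  π_III·f_III = 0.33 × 0.197683 = 0.0652352
Normaliser: 0.000308025 + 0.0175411 + 0.0652352 = 0.0830843
P(Coin type II | data) = 0.0175411 / 0.0830843 ≈ 0.211

0.211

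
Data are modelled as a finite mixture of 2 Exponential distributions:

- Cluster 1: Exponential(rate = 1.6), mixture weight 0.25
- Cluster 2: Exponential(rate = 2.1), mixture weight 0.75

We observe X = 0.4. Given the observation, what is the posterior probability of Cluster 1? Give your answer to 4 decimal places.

0.2368

Posterior ∝ prior × likelihood, so P(k | x) ∝ π_k f_k(x); normalise over all components.
Exponential densities:
  p_1 = 1.6·e^(−1.6·0.4) = 1.6·e^(−0.6400) = 0.843668
  p_2 = 2.1·e^(−2.1·0.4) = 2.1·e^(−0.8400) = 0.906592
Multiply by the mixture weights:
  π_1·p_1 = 0.25 × 0.843668 = 0.210917
  π_2·p_2 = 0.75 × 0.906592 = 0.679944
Denominator: 0.210917 + 0.679944 = 0.890861
P(Cluster 1 | x) = 0.210917 / 0.890861 ≈ 0.2368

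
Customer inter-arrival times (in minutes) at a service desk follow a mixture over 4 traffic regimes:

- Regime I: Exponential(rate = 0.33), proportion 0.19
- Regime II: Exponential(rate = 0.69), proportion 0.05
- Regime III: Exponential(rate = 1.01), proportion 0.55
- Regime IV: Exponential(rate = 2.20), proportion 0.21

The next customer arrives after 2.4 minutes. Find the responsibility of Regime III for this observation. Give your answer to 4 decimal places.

0.5685

The responsibility of component k is π_k f_k(x) divided by Σ_j π_j f_j(x).
Component likelihoods at x = 2.4 minutes:
  f_I = 0.33·e^(−0.33·2.4) = 0.33·e^(−0.7920) = 0.14947
  f_II = 0.69·e^(−0.69·2.4) = 0.69·e^(−1.6560) = 0.131722
  f_III = 1.01·e^(−1.01·2.4) = 1.01·e^(−2.4240) = 0.0894523
  f_IV = 2.20·e^(−2.20·2.4) = 2.20·e^(−5.2800) = 0.0112033
Multiply by the mixture weights:
  π_I·f_I = 0.19 × 0.14947 = 0.0283992
  π_II·f_II = 0.05 × 0.131722 = 0.00658609
  π_III·f_III = 0.55 × 0.0894523 = 0.0491988
  π_IV·f_IV = 0.21 × 0.0112033 = 0.0023527
Denominator: 0.0283992 + 0.00658609 + 0.0491988 + 0.0023527 = 0.0865368
Responsibility of Regime III: 0.0491988 / 0.0865368 ≈ 0.5685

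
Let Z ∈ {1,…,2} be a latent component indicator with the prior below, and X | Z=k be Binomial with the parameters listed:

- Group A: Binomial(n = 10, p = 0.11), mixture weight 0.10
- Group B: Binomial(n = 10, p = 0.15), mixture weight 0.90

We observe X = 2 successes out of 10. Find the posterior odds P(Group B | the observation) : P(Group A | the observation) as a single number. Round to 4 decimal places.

11.5843

Since P(k|x) ∝ π_k f_k(x), the posterior odds are π_i f_i(x) / (π_j f_j(x)).
Binomial probabilities:
  L_A = C(10,2)·0.11^2·0.89^8 = 45·0.0121·0.393659 = 0.214347
  L_B = C(10,2)·0.15^2·0.85^8 = 45·0.0225·0.272491 = 0.275897
Odds = (0.90/0.10) × (0.275897/0.214347) = 9 × 1.28715 ≈ 11.5843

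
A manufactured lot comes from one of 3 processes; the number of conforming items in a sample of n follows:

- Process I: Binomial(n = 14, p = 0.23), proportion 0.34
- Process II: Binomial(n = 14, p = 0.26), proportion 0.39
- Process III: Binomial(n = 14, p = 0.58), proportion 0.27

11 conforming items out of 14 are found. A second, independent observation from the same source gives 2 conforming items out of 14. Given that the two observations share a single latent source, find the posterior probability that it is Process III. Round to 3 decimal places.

0.784

By Bayes' theorem, P(k | x) = π_k f_k(x) / Σ_j π_j f_j(x).
Since both observations come from the same component, the likelihood for component k is f_k(x₁)·f_k(x₂).
  p_I = [C(14,11)·0.23^11·0.77^3 = 364·9.5281e-08·0.456533 = 1.58336e-05] × [0.209115] = 3.31105e-06
  p_II = [C(14,11)·0.26^11·0.74^3 = 364·3.67034e-07·0.405224 = 5.41381e-05] × [0.16587] = 8.97991e-06
  p_III = [C(14,11)·0.58^11·0.42^3 = 364·0.00249866·0.074088 = 0.0673841] × [0.000922335] = 6.21507e-05
Multiply by the mixture weights:
  π_I·p_I = 0.34 × 3.31105e-06 = 1.12576e-06
  π_II·p_II = 0.39 × 8.97991e-06 = 3.50217e-06
  π_III·p_III = 0.27 × 6.21507e-05 = 1.67807e-05
Marginal: 1.12576e-06 + 3.50217e-06 + 1.67807e-05 = 2.14086e-05
Responsibility of Process III: 1.67807e-05 / 2.14086e-05 ≈ 0.784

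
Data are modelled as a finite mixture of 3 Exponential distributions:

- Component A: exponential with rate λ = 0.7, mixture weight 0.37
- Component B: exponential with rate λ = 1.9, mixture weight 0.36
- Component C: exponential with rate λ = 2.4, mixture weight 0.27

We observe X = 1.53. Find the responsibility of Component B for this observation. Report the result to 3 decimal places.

Apply Bayes' rule: the posterior for each component is proportional to its prior times its likelihood at x.
Component likelihoods at x = 1.53:
  L_A = 0.239866
  L_B = 0.103815
  L_C = 0.0610214
Multiply by the mixture weights:
  P(Z=A)·L_A = 0.37 × 0.239866 = 0.0887504
  P(Z=B)·L_B = 0.36 × 0.103815 = 0.0373734
  P(Z=C)·L_C = 0.27 × 0.0610214 = 0.0164758
Sum: 0.0887504 + 0.0373734 + 0.0164758 = 0.1426
P(Component B | x) = 0.0373734 / 0.1426 ≈ 0.262

0.262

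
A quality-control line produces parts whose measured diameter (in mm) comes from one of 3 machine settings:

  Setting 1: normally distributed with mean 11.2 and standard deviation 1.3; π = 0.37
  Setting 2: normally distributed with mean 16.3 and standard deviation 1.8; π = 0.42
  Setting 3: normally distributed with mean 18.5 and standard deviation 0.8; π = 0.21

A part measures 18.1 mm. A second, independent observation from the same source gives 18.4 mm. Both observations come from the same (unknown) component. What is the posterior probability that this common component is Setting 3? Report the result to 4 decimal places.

0.8783

Posterior ∝ prior × likelihood, so P(k | x) ∝ π_k f_k(x); normalise over all components.
Since both observations come from the same component, the likelihood for component k is f_k(x₁)·f_k(x₂).
  p_1 = [2.34197e-07] × [6.69995e-08] = 1.56911e-14
  p_2 = [0.134428] × [0.112221] = 0.0150857
  p_3 = [0.440082] × [0.494797] = 0.217751
Unnormalised posteriors:
  π_1·p_1 = 0.37 × 1.56911e-14 = 5.80571e-15
  π_2·p_2 = 0.42 × 0.0150857 = 0.00633601
  π_3·p_3 = 0.21 × 0.217751 = 0.0457277
Evidence: 5.80571e-15 + 0.00633601 + 0.0457277 = 0.0520637
So the posterior for Setting 3 is 0.0457277 / 0.0520637 ≈ 0.8783.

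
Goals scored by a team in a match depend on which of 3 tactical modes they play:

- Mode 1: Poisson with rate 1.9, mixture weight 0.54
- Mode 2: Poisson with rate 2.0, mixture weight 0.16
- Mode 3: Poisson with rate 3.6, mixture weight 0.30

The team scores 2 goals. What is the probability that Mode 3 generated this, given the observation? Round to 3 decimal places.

The responsibility of component k is π_k f_k(x) divided by Σ_j π_j f_j(x).
Poisson probabilities:
  L_1 = e^(−1.9)·1.9^2/2! = 0.269971
  L_2 = e^(−2.0)·2.0^2/2! = 0.270671
  L_3 = e^(−3.6)·3.6^2/2! = 0.177058
Multiply by the mixture weights:
  π_1·L_1 = 0.54 × 0.269971 = 0.145785
  π_2·L_2 = 0.16 × 0.270671 = 0.0433073
  π_3·L_3 = 0.30 × 0.177058 = 0.0531173
Evidence: 0.145785 + 0.0433073 + 0.0531173 = 0.242209
Responsibility of Mode 3: 0.0531173 / 0.242209 ≈ 0.219

0.219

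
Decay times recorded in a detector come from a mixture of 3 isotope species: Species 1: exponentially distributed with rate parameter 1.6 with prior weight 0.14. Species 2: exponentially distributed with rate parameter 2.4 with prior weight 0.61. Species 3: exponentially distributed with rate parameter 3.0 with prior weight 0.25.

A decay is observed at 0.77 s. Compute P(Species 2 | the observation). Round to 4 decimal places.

The responsibility of component k is π_k f_k(x) divided by Σ_j π_j f_j(x).
Component likelihoods at x = 0.77 s:
  L_1 = 0.466734
  L_2 = 0.378125
  L_3 = 0.297784
Multiply by the mixture weights:
  π_1·L_1 = 0.14 × 0.466734 = 0.0653427
  π_2·L_2 = 0.61 × 0.378125 = 0.230656
  π_3·L_3 = 0.25 × 0.297784 = 0.0744459
Marginal: 0.0653427 + 0.230656 + 0.0744459 = 0.370445
P(Species 2 | the observation) ≈ 0.6226

0.6226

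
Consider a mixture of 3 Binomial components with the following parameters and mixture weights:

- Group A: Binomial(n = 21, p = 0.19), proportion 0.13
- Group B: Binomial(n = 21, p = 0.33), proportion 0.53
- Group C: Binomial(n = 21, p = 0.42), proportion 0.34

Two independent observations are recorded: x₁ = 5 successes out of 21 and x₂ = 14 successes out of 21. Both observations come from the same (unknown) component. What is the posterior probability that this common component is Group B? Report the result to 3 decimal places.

Apply Bayes' rule: the posterior for each component is proportional to its prior times its likelihood at x.
Since both observations come from the same component, the likelihood for component k is f_k(x₁)·f_k(x₂).
  f_A = [0.17301] × [2.12545e-06] = 3.67724e-07
  f_B = [0.131314] × [0.00128004] = 0.000168087
  f_C = [0.0436152] × [0.0136455] = 0.000595153
Unnormalised posteriors:
  P(Z=A)·f_A = 0.13 × 3.67724e-07 = 4.78041e-08
  P(Z=B)·f_B = 0.53 × 0.000168087 = 8.9086e-05
  P(Z=C)·f_C = 0.34 × 0.000595153 = 0.000202352
Normaliser: 4.78041e-08 + 8.9086e-05 + 0.000202352 = 0.000291486
P(Group B | data) = 8.9086e-05 / 0.000291486 ≈ 0.306

0.306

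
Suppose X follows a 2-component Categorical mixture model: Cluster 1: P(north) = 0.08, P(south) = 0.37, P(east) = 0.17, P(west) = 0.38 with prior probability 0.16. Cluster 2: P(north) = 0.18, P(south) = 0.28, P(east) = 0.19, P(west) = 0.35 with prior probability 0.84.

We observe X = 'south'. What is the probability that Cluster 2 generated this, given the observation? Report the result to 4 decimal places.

Posterior ∝ prior × likelihood, so P(k | x) ∝ P(Z=k) f_k(x); normalise over all components.
Component likelihoods at x = 'south':
  p_1 = P(south | comp) = 0.37
  p_2 = P(south | comp) = 0.28
Unnormalised posteriors:
  P(Z=1)·p_1 = 0.16 × 0.37 = 0.0592
  P(Z=2)·p_2 = 0.84 × 0.28 = 0.2352
Evidence: 0.0592 + 0.2352 = 0.2944
P(Cluster 2 | 'south') ≈ 0.7989

0.7989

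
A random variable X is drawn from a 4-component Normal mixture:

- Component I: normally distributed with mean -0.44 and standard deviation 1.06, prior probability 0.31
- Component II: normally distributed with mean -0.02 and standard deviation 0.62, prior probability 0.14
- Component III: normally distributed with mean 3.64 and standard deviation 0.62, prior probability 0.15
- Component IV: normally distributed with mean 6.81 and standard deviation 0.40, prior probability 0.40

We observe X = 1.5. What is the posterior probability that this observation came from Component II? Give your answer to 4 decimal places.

0.1679

The responsibility of component k is P(Z=k) f_k(x) divided by Σ_j P(Z=j) f_j(x).
Evaluate each component's likelihood at the observed value:
  L_I = 0.0705099
  L_II = 0.0318695
  L_III = 0.00166535
  L_IV = 5.39438e-39
Weight by the priors:
  P(Z=I)·L_I = 0.31 × 0.0705099 = 0.0218581
  P(Z=II)·L_II = 0.14 × 0.0318695 = 0.00446173
  P(Z=III)·L_III = 0.15 × 0.00166535 = 0.000249803
  P(Z=IV)·L_IV = 0.40 × 5.39438e-39 = 2.15775e-39
Sum: 0.0218581 + 0.00446173 + 0.000249803 + 2.15775e-39 = 0.0265696
P(Component II | x) = 0.00446173 / 0.0265696 ≈ 0.1679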